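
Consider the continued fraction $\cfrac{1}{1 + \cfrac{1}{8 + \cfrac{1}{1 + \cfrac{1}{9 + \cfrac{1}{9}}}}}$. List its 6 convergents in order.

Using the convergent recurrence p_i = a_i*p_{i-1} + p_{i-2}, q_i = a_i*q_{i-1} + q_{i-2} with p_{-2}=0, p_{-1}=1, q_{-2}=1, q_{-1}=0:
  i=0: a_0=0, p_0 = 0*1 + 0 = 0, q_0 = 0*0 + 1 = 1.
  i=1: a_1=1, p_1 = 1*0 + 1 = 1, q_1 = 1*1 + 0 = 1.
  i=2: a_2=8, p_2 = 8*1 + 0 = 8, q_2 = 8*1 + 1 = 9.
  i=3: a_3=1, p_3 = 1*8 + 1 = 9, q_3 = 1*9 + 1 = 10.
  i=4: a_4=9, p_4 = 9*9 + 8 = 89, q_4 = 9*10 + 9 = 99.
  i=5: a_5=9, p_5 = 9*89 + 9 = 810, q_5 = 9*99 + 10 = 901.

0/1, 1/1, 8/9, 9/10, 89/99, 810/901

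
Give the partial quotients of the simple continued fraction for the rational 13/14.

Run the Euclidean algorithm on 13 and 14; the successive quotients are the partial quotients a_0, a_1, ... (each step inverts the fractional part left over by the previous one):
  13 = 0*14 + 13, so a_0 = 0.
  14 = 1*13 + 1, so a_1 = 1.
  13 = 13*1 + 0, so a_2 = 13.
The remainder reaches 0 after 3 divisions, so the expansion has 3 partial quotients, read off in order.

[0; 1, 13]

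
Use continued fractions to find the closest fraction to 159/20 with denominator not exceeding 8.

8/1

Expand x = 159/20 as a continued fraction with the Euclidean algorithm:
  159 = 7*20 + 19, so a_0 = 7.
  20 = 1*19 + 1, so a_1 = 1.
  19 = 19*1 + 0, so a_2 = 19.
so x = [7; 1, 19].
Convergents (p_i = a_i*p_{i-1} + p_{i-2}, q_i = a_i*q_{i-1} + q_{i-2} with p_{-2}=0, p_{-1}=1, q_{-2}=1, q_{-1}=0), until the denominator exceeds 8:
  i=0: a_0=7, p_0 = 7*1 + 0 = 7, q_0 = 7*0 + 1 = 1.
  i=1: a_1=1, p_1 = 1*7 + 1 = 8, q_1 = 1*1 + 0 = 1.
  i=2: a_2=19, p_2 = 19*8 + 7 = 159, q_2 = 19*1 + 1 = 20.
q_2 = 20 > 8, so the last convergent with denominator <= 8 is p_1/q_1 = 8/1.
The closest fraction with denominator <= 8 is either p_1/q_1 or the intermediate fraction (k*p_1 + p_0)/(k*q_1 + q_0) with the largest k >= 1 whose denominator stays <= 8; these approach x as k grows, and every other convergent or intermediate fraction in range is farther away.
Largest k: floor((8 - q_0)/q_1) = floor((8 - 1)/1) = 7.
That gives (7*8 + 7)/(7*1 + 1) = 63/8.
Compare the errors: |x - 8/1| = |159*1 - 8*20|/(20*1) = 1/20, and |x - 63/8| = |159*8 - 63*20|/(20*8) = 12/160.
Cross-multiplying, 1*160 = 160 < 240 = 12*20, so 1/20 is smaller: the convergent 8/1 is closer to x than 63/8.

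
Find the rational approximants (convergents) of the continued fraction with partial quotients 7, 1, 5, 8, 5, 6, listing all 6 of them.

Using the convergent recurrence p_i = a_i*p_{i-1} + p_{i-2}, q_i = a_i*q_{i-1} + q_{i-2} with p_{-2}=0, p_{-1}=1, q_{-2}=1, q_{-1}=0:
  i=0: a_0=7, p_0 = 7*1 + 0 = 7, q_0 = 7*0 + 1 = 1.
  i=1: a_1=1, p_1 = 1*7 + 1 = 8, q_1 = 1*1 + 0 = 1.
  i=2: a_2=5, p_2 = 5*8 + 7 = 47, q_2 = 5*1 + 1 = 6.
  i=3: a_3=8, p_3 = 8*47 + 8 = 384, q_3 = 8*6 + 1 = 49.
  i=4: a_4=5, p_4 = 5*384 + 47 = 1967, q_4 = 5*49 + 6 = 251.
  i=5: a_5=6, p_5 = 6*1967 + 384 = 12186, q_5 = 6*251 + 49 = 1555.

7/1, 8/1, 47/6, 384/49, 1967/251, 12186/1555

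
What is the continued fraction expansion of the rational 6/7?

Run the Euclidean algorithm on 6 and 7; the successive quotients are the partial quotients a_0, a_1, ... (each step inverts the fractional part left over by the previous one):
  6 = 0*7 + 6, so a_0 = 0.
  7 = 1*6 + 1, so a_1 = 1.
  6 = 6*1 + 0, so a_2 = 6.
The remainder reaches 0 after 3 divisions, so the expansion has 3 partial quotients, read off in order.

[0; 1, 6]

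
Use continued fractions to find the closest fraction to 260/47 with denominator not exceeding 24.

Expand x = 260/47 as a continued fraction with the Euclidean algorithm:
  260 = 5*47 + 25, so a_0 = 5.
  47 = 1*25 + 22, so a_1 = 1.
  25 = 1*22 + 3, so a_2 = 1.
  22 = 7*3 + 1, so a_3 = 7.
  3 = 3*1 + 0, so a_4 = 3.
so x = [5; 1, 1, 7, 3].
Convergents (p_i = a_i*p_{i-1} + p_{i-2}, q_i = a_i*q_{i-1} + q_{i-2} with p_{-2}=0, p_{-1}=1, q_{-2}=1, q_{-1}=0), until the denominator exceeds 24:
  i=0: a_0=5, p_0 = 5*1 + 0 = 5, q_0 = 5*0 + 1 = 1.
  i=1: a_1=1, p_1 = 1*5 + 1 = 6, q_1 = 1*1 + 0 = 1.
  i=2: a_2=1, p_2 = 1*6 + 5 = 11, q_2 = 1*1 + 1 = 2.
  i=3: a_3=7, p_3 = 7*11 + 6 = 83, q_3 = 7*2 + 1 = 15.
  i=4: a_4=3, p_4 = 3*83 + 11 = 260, q_4 = 3*15 + 2 = 47.
q_4 = 47 > 24, so the last convergent with denominator <= 24 is p_3/q_3 = 83/15.
The closest fraction with denominator <= 24 is either p_3/q_3 or the intermediate fraction (k*p_3 + p_2)/(k*q_3 + q_2) with the largest k >= 1 whose denominator stays <= 24; these approach x as k grows, and every other convergent or intermediate fraction in range is farther away.
Largest k: floor((24 - q_2)/q_3) = floor((24 - 2)/15) = 1.
That gives (1*83 + 11)/(1*15 + 2) = 94/17.
Compare the errors: |x - 83/15| = |260*15 - 83*47|/(47*15) = 1/705, and |x - 94/17| = |260*17 - 94*47|/(47*17) = 2/799.
Cross-multiplying, 1*799 = 799 < 1410 = 2*705, so 1/705 is smaller: the convergent 83/15 is closer to x than 94/17.

83/15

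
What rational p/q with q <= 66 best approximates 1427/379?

241/64

Expand x = 1427/379 as a continued fraction with the Euclidean algorithm:
  1427 = 3*379 + 290, so a_0 = 3.
  379 = 1*290 + 89, so a_1 = 1.
  290 = 3*89 + 23, so a_2 = 3.
  89 = 3*23 + 20, so a_3 = 3.
  23 = 1*20 + 3, so a_4 = 1.
  20 = 6*3 + 2, so a_5 = 6.
  3 = 1*2 + 1, so a_6 = 1.
  2 = 2*1 + 0, so a_7 = 2.
so x = [3; 1, 3, 3, 1, 6, 1, 2].
Convergents (p_i = a_i*p_{i-1} + p_{i-2}, q_i = a_i*q_{i-1} + q_{i-2} with p_{-2}=0, p_{-1}=1, q_{-2}=1, q_{-1}=0), until the denominator exceeds 66:
  i=0: a_0=3, p_0 = 3*1 + 0 = 3, q_0 = 3*0 + 1 = 1.
  i=1: a_1=1, p_1 = 1*3 + 1 = 4, q_1 = 1*1 + 0 = 1.
  i=2: a_2=3, p_2 = 3*4 + 3 = 15, q_2 = 3*1 + 1 = 4.
  i=3: a_3=3, p_3 = 3*15 + 4 = 49, q_3 = 3*4 + 1 = 13.
  i=4: a_4=1, p_4 = 1*49 + 15 = 64, q_4 = 1*13 + 4 = 17.
  i=5: a_5=6, p_5 = 6*64 + 49 = 433, q_5 = 6*17 + 13 = 115.
q_5 = 115 > 66, so the last convergent with denominator <= 66 is p_4/q_4 = 64/17.
The closest fraction with denominator <= 66 is either p_4/q_4 or the intermediate fraction (k*p_4 + p_3)/(k*q_4 + q_3) with the largest k >= 1 whose denominator stays <= 66; these approach x as k grows, and every other convergent or intermediate fraction in range is farther away.
Largest k: floor((66 - q_3)/q_4) = floor((66 - 13)/17) = 3.
That gives (3*64 + 49)/(3*17 + 13) = 241/64.
Compare the errors: |x - 64/17| = |1427*17 - 64*379|/(379*17) = 3/6443, and |x - 241/64| = |1427*64 - 241*379|/(379*64) = 11/24256.
Cross-multiplying, 11*6443 = 70873 < 72768 = 3*24256, so 11/24256 is smaller: the intermediate fraction 241/64 is closer to x than 64/17.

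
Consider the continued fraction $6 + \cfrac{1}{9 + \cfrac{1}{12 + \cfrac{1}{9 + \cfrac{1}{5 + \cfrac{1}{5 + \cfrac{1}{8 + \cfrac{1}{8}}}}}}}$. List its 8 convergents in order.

Using the convergent recurrence p_i = a_i*p_{i-1} + p_{i-2}, q_i = a_i*q_{i-1} + q_{i-2} with p_{-2}=0, p_{-1}=1, q_{-2}=1, q_{-1}=0:
  i=0: a_0=6, p_0 = 6*1 + 0 = 6, q_0 = 6*0 + 1 = 1.
  i=1: a_1=9, p_1 = 9*6 + 1 = 55, q_1 = 9*1 + 0 = 9.
  i=2: a_2=12, p_2 = 12*55 + 6 = 666, q_2 = 12*9 + 1 = 109.
  i=3: a_3=9, p_3 = 9*666 + 55 = 6049, q_3 = 9*109 + 9 = 990.
  i=4: a_4=5, p_4 = 5*6049 + 666 = 30911, q_4 = 5*990 + 109 = 5059.
  i=5: a_5=5, p_5 = 5*30911 + 6049 = 160604, q_5 = 5*5059 + 990 = 26285.
  i=6: a_6=8, p_6 = 8*160604 + 30911 = 1315743, q_6 = 8*26285 + 5059 = 215339.
  i=7: a_7=8, p_7 = 8*1315743 + 160604 = 10686548, q_7 = 8*215339 + 26285 = 1748997.

6/1, 55/9, 666/109, 6049/990, 30911/5059, 160604/26285, 1315743/215339, 10686548/1748997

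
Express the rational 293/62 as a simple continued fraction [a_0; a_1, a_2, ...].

Run the Euclidean algorithm on 293 and 62; the successive quotients are the partial quotients a_0, a_1, ... (each step inverts the fractional part left over by the previous one):
  293 = 4*62 + 45, so a_0 = 4.
  62 = 1*45 + 17, so a_1 = 1.
  45 = 2*17 + 11, so a_2 = 2.
  17 = 1*11 + 6, so a_3 = 1.
  11 = 1*6 + 5, so a_4 = 1.
  6 = 1*5 + 1, so a_5 = 1.
  5 = 5*1 + 0, so a_6 = 5.
The remainder reaches 0 after 7 divisions, so the expansion has 7 partial quotients, read off in order.

[4; 1, 2, 1, 1, 1, 5]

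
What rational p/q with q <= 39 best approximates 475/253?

Expand x = 475/253 as a continued fraction with the Euclidean algorithm:
  475 = 1*253 + 222, so a_0 = 1.
  253 = 1*222 + 31, so a_1 = 1.
  222 = 7*31 + 5, so a_2 = 7.
  31 = 6*5 + 1, so a_3 = 6.
  5 = 5*1 + 0, so a_4 = 5.
so x = [1; 1, 7, 6, 5].
Convergents (p_i = a_i*p_{i-1} + p_{i-2}, q_i = a_i*q_{i-1} + q_{i-2} with p_{-2}=0, p_{-1}=1, q_{-2}=1, q_{-1}=0), until the denominator exceeds 39:
  i=0: a_0=1, p_0 = 1*1 + 0 = 1, q_0 = 1*0 + 1 = 1.
  i=1: a_1=1, p_1 = 1*1 + 1 = 2, q_1 = 1*1 + 0 = 1.
  i=2: a_2=7, p_2 = 7*2 + 1 = 15, q_2 = 7*1 + 1 = 8.
  i=3: a_3=6, p_3 = 6*15 + 2 = 92, q_3 = 6*8 + 1 = 49.
q_3 = 49 > 39, so the last convergent with denominator <= 39 is p_2/q_2 = 15/8.
The closest fraction with denominator <= 39 is either p_2/q_2 or the intermediate fraction (k*p_2 + p_1)/(k*q_2 + q_1) with the largest k >= 1 whose denominator stays <= 39; these approach x as k grows, and every other convergent or intermediate fraction in range is farther away.
Largest k: floor((39 - q_1)/q_2) = floor((39 - 1)/8) = 4.
That gives (4*15 + 2)/(4*8 + 1) = 62/33.
Compare the errors: |x - 15/8| = |475*8 - 15*253|/(253*8) = 5/2024, and |x - 62/33| = |475*33 - 62*253|/(253*33) = 11/8349.
Cross-multiplying, 11*2024 = 22264 < 41745 = 5*8349, so 11/8349 is smaller: the intermediate fraction 62/33 is closer to x than 15/8.

62/33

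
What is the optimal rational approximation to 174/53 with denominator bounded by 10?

23/7

Expand x = 174/53 as a continued fraction with the Euclidean algorithm:
  174 = 3*53 + 15, so a_0 = 3.
  53 = 3*15 + 8, so a_1 = 3.
  15 = 1*8 + 7, so a_2 = 1.
  8 = 1*7 + 1, so a_3 = 1.
  7 = 7*1 + 0, so a_4 = 7.
so x = [3; 3, 1, 1, 7].
Convergents (p_i = a_i*p_{i-1} + p_{i-2}, q_i = a_i*q_{i-1} + q_{i-2} with p_{-2}=0, p_{-1}=1, q_{-2}=1, q_{-1}=0), until the denominator exceeds 10:
  i=0: a_0=3, p_0 = 3*1 + 0 = 3, q_0 = 3*0 + 1 = 1.
  i=1: a_1=3, p_1 = 3*3 + 1 = 10, q_1 = 3*1 + 0 = 3.
  i=2: a_2=1, p_2 = 1*10 + 3 = 13, q_2 = 1*3 + 1 = 4.
  i=3: a_3=1, p_3 = 1*13 + 10 = 23, q_3 = 1*4 + 3 = 7.
  i=4: a_4=7, p_4 = 7*23 + 13 = 174, q_4 = 7*7 + 4 = 53.
q_4 = 53 > 10, so the last convergent with denominator <= 10 is p_3/q_3 = 23/7.
The closest fraction with denominator <= 10 is either p_3/q_3 or the intermediate fraction (k*p_3 + p_2)/(k*q_3 + q_2) with the largest k >= 1 whose denominator stays <= 10; these approach x as k grows, and every other convergent or intermediate fraction in range is farther away.
Largest k: floor((10 - q_2)/q_3) = floor((10 - 4)/7) = 0.
Since k = 0, no intermediate fraction beyond p_3/q_3 has denominator <= 10, so the convergent 23/7 is the closest (its error is |174*7 - 23*53|/(53*7) = 1/371).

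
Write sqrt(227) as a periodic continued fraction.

Write x_i = (sqrt(227) + m_i)/d_i with (m_0, d_0) = (0, 1). a_0 = floor(sqrt(227)) = 15, since 15^2 = 225 <= 227 < 256 = 16^2.
Iterate m_{i+1} = d_i*a_i - m_i, d_{i+1} = (227 - m_{i+1}^2)/d_i, a_{i+1} = floor((a_0 + m_{i+1})/d_{i+1}):
  m_1 = 1*15 - 0 = 15, d_1 = (227 - 15^2)/1 = 2/1 = 2, a_1 = floor((15 + 15)/2) = 15.
  m_2 = 2*15 - 15 = 15, d_2 = (227 - 15^2)/2 = 2/2 = 1, a_2 = floor((15 + 15)/1) = 30.
  m_3 = 1*30 - 15 = 15, d_3 = (227 - 15^2)/1 = 2/1 = 2: (m_3, d_3) = (m_1, d_1) = (15, 2), so from here the quotients repeat a_1, a_2; the period length is 2.
Hence the expansion of sqrt(227) is a_0 = 15 followed by the repeating block 15, 30 (period 2).

[15; (15, 30)]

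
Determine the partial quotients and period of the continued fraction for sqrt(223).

[14; (1, 13, 1, 28)]

Write x_i = (sqrt(223) + m_i)/d_i with (m_0, d_0) = (0, 1). a_0 = floor(sqrt(223)) = 14, since 14^2 = 196 <= 223 < 225 = 15^2.
Iterate m_{i+1} = d_i*a_i - m_i, d_{i+1} = (223 - m_{i+1}^2)/d_i, a_{i+1} = floor((a_0 + m_{i+1})/d_{i+1}):
  m_1 = 1*14 - 0 = 14, d_1 = (223 - 14^2)/1 = 27/1 = 27, a_1 = floor((14 + 14)/27) = 1.
  m_2 = 27*1 - 14 = 13, d_2 = (223 - 13^2)/27 = 54/27 = 2, a_2 = floor((14 + 13)/2) = 13.
  m_3 = 2*13 - 13 = 13, d_3 = (223 - 13^2)/2 = 54/2 = 27, a_3 = floor((14 + 13)/27) = 1.
  m_4 = 27*1 - 13 = 14, d_4 = (223 - 14^2)/27 = 27/27 = 1, a_4 = floor((14 + 14)/1) = 28.
  m_5 = 1*28 - 14 = 14, d_5 = (223 - 14^2)/1 = 27/1 = 27: (m_5, d_5) = (m_1, d_1) = (14, 27), so from here the quotients repeat a_1, ..., a_4; the period length is 4.
Hence the expansion of sqrt(223) is a_0 = 14 followed by the repeating block 1, 13, 1, 28 (period 4).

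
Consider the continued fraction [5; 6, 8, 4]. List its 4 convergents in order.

5/1, 31/6, 253/49, 1043/202

Using the convergent recurrence p_i = a_i*p_{i-1} + p_{i-2}, q_i = a_i*q_{i-1} + q_{i-2} with p_{-2}=0, p_{-1}=1, q_{-2}=1, q_{-1}=0:
  i=0: a_0=5, p_0 = 5*1 + 0 = 5, q_0 = 5*0 + 1 = 1.
  i=1: a_1=6, p_1 = 6*5 + 1 = 31, q_1 = 6*1 + 0 = 6.
  i=2: a_2=8, p_2 = 8*31 + 5 = 253, q_2 = 8*6 + 1 = 49.
  i=3: a_3=4, p_3 = 4*253 + 31 = 1043, q_3 = 4*49 + 6 = 202.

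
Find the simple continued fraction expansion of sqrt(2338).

Write x_i = (sqrt(2338) + m_i)/d_i with (m_0, d_0) = (0, 1). a_0 = floor(sqrt(2338)) = 48, since 48^2 = 2304 <= 2338 < 2401 = 49^2.
Iterate m_{i+1} = d_i*a_i - m_i, d_{i+1} = (2338 - m_{i+1}^2)/d_i, a_{i+1} = floor((a_0 + m_{i+1})/d_{i+1}):
  m_1 = 1*48 - 0 = 48, d_1 = (2338 - 48^2)/1 = 34/1 = 34, a_1 = floor((48 + 48)/34) = 2.
  m_2 = 34*2 - 48 = 20, d_2 = (2338 - 20^2)/34 = 1938/34 = 57, a_2 = floor((48 + 20)/57) = 1.
  m_3 = 57*1 - 20 = 37, d_3 = (2338 - 37^2)/57 = 969/57 = 17, a_3 = floor((48 + 37)/17) = 5.
  m_4 = 17*5 - 37 = 48, d_4 = (2338 - 48^2)/17 = 34/17 = 2, a_4 = floor((48 + 48)/2) = 48.
  m_5 = 2*48 - 48 = 48, d_5 = (2338 - 48^2)/2 = 34/2 = 17, a_5 = floor((48 + 48)/17) = 5.
  m_6 = 17*5 - 48 = 37, d_6 = (2338 - 37^2)/17 = 969/17 = 57, a_6 = floor((48 + 37)/57) = 1.
  m_7 = 57*1 - 37 = 20, d_7 = (2338 - 20^2)/57 = 1938/57 = 34, a_7 = floor((48 + 20)/34) = 2.
  m_8 = 34*2 - 20 = 48, d_8 = (2338 - 48^2)/34 = 34/34 = 1, a_8 = floor((48 + 48)/1) = 96.
  m_9 = 1*96 - 48 = 48, d_9 = (2338 - 48^2)/1 = 34/1 = 34: (m_9, d_9) = (m_1, d_1) = (48, 34), so from here the quotients repeat a_1, ..., a_8; the period length is 8.
Hence the expansion of sqrt(2338) is a_0 = 48 followed by the repeating block 2, 1, 5, 48, 5, 1, 2, 96 (period 8).

[48; (2, 1, 5, 48, 5, 1, 2, 96)]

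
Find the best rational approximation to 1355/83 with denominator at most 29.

457/28

Expand x = 1355/83 as a continued fraction with the Euclidean algorithm:
  1355 = 16*83 + 27, so a_0 = 16.
  83 = 3*27 + 2, so a_1 = 3.
  27 = 13*2 + 1, so a_2 = 13.
  2 = 2*1 + 0, so a_3 = 2.
so x = [16; 3, 13, 2].
Convergents (p_i = a_i*p_{i-1} + p_{i-2}, q_i = a_i*q_{i-1} + q_{i-2} with p_{-2}=0, p_{-1}=1, q_{-2}=1, q_{-1}=0), until the denominator exceeds 29:
  i=0: a_0=16, p_0 = 16*1 + 0 = 16, q_0 = 16*0 + 1 = 1.
  i=1: a_1=3, p_1 = 3*16 + 1 = 49, q_1 = 3*1 + 0 = 3.
  i=2: a_2=13, p_2 = 13*49 + 16 = 653, q_2 = 13*3 + 1 = 40.
q_2 = 40 > 29, so the last convergent with denominator <= 29 is p_1/q_1 = 49/3.
The closest fraction with denominator <= 29 is either p_1/q_1 or the intermediate fraction (k*p_1 + p_0)/(k*q_1 + q_0) with the largest k >= 1 whose denominator stays <= 29; these approach x as k grows, and every other convergent or intermediate fraction in range is farther away.
Largest k: floor((29 - q_0)/q_1) = floor((29 - 1)/3) = 9.
That gives (9*49 + 16)/(9*3 + 1) = 457/28.
Compare the errors: |x - 49/3| = |1355*3 - 49*83|/(83*3) = 2/249, and |x - 457/28| = |1355*28 - 457*83|/(83*28) = 9/2324.
Cross-multiplying, 9*249 = 2241 < 4648 = 2*2324, so 9/2324 is smaller: the intermediate fraction 457/28 is closer to x than 49/3.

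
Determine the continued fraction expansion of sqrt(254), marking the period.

Write x_i = (sqrt(254) + m_i)/d_i with (m_0, d_0) = (0, 1). a_0 = floor(sqrt(254)) = 15, since 15^2 = 225 <= 254 < 256 = 16^2.
Iterate m_{i+1} = d_i*a_i - m_i, d_{i+1} = (254 - m_{i+1}^2)/d_i, a_{i+1} = floor((a_0 + m_{i+1})/d_{i+1}):
  m_1 = 1*15 - 0 = 15, d_1 = (254 - 15^2)/1 = 29/1 = 29, a_1 = floor((15 + 15)/29) = 1.
  m_2 = 29*1 - 15 = 14, d_2 = (254 - 14^2)/29 = 58/29 = 2, a_2 = floor((15 + 14)/2) = 14.
  m_3 = 2*14 - 14 = 14, d_3 = (254 - 14^2)/2 = 58/2 = 29, a_3 = floor((15 + 14)/29) = 1.
  m_4 = 29*1 - 14 = 15, d_4 = (254 - 15^2)/29 = 29/29 = 1, a_4 = floor((15 + 15)/1) = 30.
  m_5 = 1*30 - 15 = 15, d_5 = (254 - 15^2)/1 = 29/1 = 29: (m_5, d_5) = (m_1, d_1) = (15, 29), so from here the quotients repeat a_1, ..., a_4; the period length is 4.
Hence the expansion of sqrt(254) is a_0 = 15 followed by the repeating block 1, 14, 1, 30 (period 4).

[15; (1, 14, 1, 30)]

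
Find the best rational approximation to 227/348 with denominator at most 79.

Expand x = 227/348 as a continued fraction with the Euclidean algorithm:
  227 = 0*348 + 227, so a_0 = 0.
  348 = 1*227 + 121, so a_1 = 1.
  227 = 1*121 + 106, so a_2 = 1.
  121 = 1*106 + 15, so a_3 = 1.
  106 = 7*15 + 1, so a_4 = 7.
  15 = 15*1 + 0, so a_5 = 15.
so x = [0; 1, 1, 1, 7, 15].
Convergents (p_i = a_i*p_{i-1} + p_{i-2}, q_i = a_i*q_{i-1} + q_{i-2} with p_{-2}=0, p_{-1}=1, q_{-2}=1, q_{-1}=0), until the denominator exceeds 79:
  i=0: a_0=0, p_0 = 0*1 + 0 = 0, q_0 = 0*0 + 1 = 1.
  i=1: a_1=1, p_1 = 1*0 + 1 = 1, q_1 = 1*1 + 0 = 1.
  i=2: a_2=1, p_2 = 1*1 + 0 = 1, q_2 = 1*1 + 1 = 2.
  i=3: a_3=1, p_3 = 1*1 + 1 = 2, q_3 = 1*2 + 1 = 3.
  i=4: a_4=7, p_4 = 7*2 + 1 = 15, q_4 = 7*3 + 2 = 23.
  i=5: a_5=15, p_5 = 15*15 + 2 = 227, q_5 = 15*23 + 3 = 348.
q_5 = 348 > 79, so the last convergent with denominator <= 79 is p_4/q_4 = 15/23.
The closest fraction with denominator <= 79 is either p_4/q_4 or the intermediate fraction (k*p_4 + p_3)/(k*q_4 + q_3) with the largest k >= 1 whose denominator stays <= 79; these approach x as k grows, and every other convergent or intermediate fraction in range is farther away.
Largest k: floor((79 - q_3)/q_4) = floor((79 - 3)/23) = 3.
That gives (3*15 + 2)/(3*23 + 3) = 47/72.
Compare the errors: |x - 15/23| = |227*23 - 15*348|/(348*23) = 1/8004, and |x - 47/72| = |227*72 - 47*348|/(348*72) = 12/25056.
Cross-multiplying, 1*25056 = 25056 < 96048 = 12*8004, so 1/8004 is smaller: the convergent 15/23 is closer to x than 47/72.

15/23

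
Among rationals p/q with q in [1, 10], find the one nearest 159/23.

Expand x = 159/23 as a continued fraction with the Euclidean algorithm:
  159 = 6*23 + 21, so a_0 = 6.
  23 = 1*21 + 2, so a_1 = 1.
  21 = 10*2 + 1, so a_2 = 10.
  2 = 2*1 + 0, so a_3 = 2.
so x = [6; 1, 10, 2].
Convergents (p_i = a_i*p_{i-1} + p_{i-2}, q_i = a_i*q_{i-1} + q_{i-2} with p_{-2}=0, p_{-1}=1, q_{-2}=1, q_{-1}=0), until the denominator exceeds 10:
  i=0: a_0=6, p_0 = 6*1 + 0 = 6, q_0 = 6*0 + 1 = 1.
  i=1: a_1=1, p_1 = 1*6 + 1 = 7, q_1 = 1*1 + 0 = 1.
  i=2: a_2=10, p_2 = 10*7 + 6 = 76, q_2 = 10*1 + 1 = 11.
q_2 = 11 > 10, so the last convergent with denominator <= 10 is p_1/q_1 = 7/1.
The closest fraction with denominator <= 10 is either p_1/q_1 or the intermediate fraction (k*p_1 + p_0)/(k*q_1 + q_0) with the largest k >= 1 whose denominator stays <= 10; these approach x as k grows, and every other convergent or intermediate fraction in range is farther away.
Largest k: floor((10 - q_0)/q_1) = floor((10 - 1)/1) = 9.
That gives (9*7 + 6)/(9*1 + 1) = 69/10.
Compare the errors: |x - 7/1| = |159*1 - 7*23|/(23*1) = 2/23, and |x - 69/10| = |159*10 - 69*23|/(23*10) = 3/230.
Cross-multiplying, 3*23 = 69 < 460 = 2*230, so 3/230 is smaller: the intermediate fraction 69/10 is closer to x than 7/1.

69/10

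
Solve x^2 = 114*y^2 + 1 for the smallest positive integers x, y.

First expand sqrt(114) as a continued fraction. With x_i = (sqrt(114) + m_i)/d_i and (m_0, d_0) = (0, 1): a_0 = floor(sqrt(114)) = 10, since 10^2 = 100 <= 114 < 121 = 11^2.
Iterate m_{i+1} = d_i*a_i - m_i, d_{i+1} = (114 - m_{i+1}^2)/d_i, a_{i+1} = floor((a_0 + m_{i+1})/d_{i+1}):
  m_1 = 1*10 - 0 = 10, d_1 = (114 - 10^2)/1 = 14/1 = 14, a_1 = floor((10 + 10)/14) = 1.
  m_2 = 14*1 - 10 = 4, d_2 = (114 - 4^2)/14 = 98/14 = 7, a_2 = floor((10 + 4)/7) = 2.
  m_3 = 7*2 - 4 = 10, d_3 = (114 - 10^2)/7 = 14/7 = 2, a_3 = floor((10 + 10)/2) = 10.
  m_4 = 2*10 - 10 = 10, d_4 = (114 - 10^2)/2 = 14/2 = 7, a_4 = floor((10 + 10)/7) = 2.
  m_5 = 7*2 - 10 = 4, d_5 = (114 - 4^2)/7 = 98/7 = 14, a_5 = floor((10 + 4)/14) = 1.
  m_6 = 14*1 - 4 = 10, d_6 = (114 - 10^2)/14 = 14/14 = 1, a_6 = floor((10 + 10)/1) = 20.
  m_7 = 1*20 - 10 = 10, d_7 = (114 - 10^2)/1 = 14/1 = 14: (m_7, d_7) = (m_1, d_1) = (10, 14), so from here the quotients repeat a_1, ..., a_6; the period length is 6.
So sqrt(114) = [10; (1, 2, 10, 2, 1, 20)] with period length k = 6.
k is even, so the fundamental solution of x^2 - 114y^2 = 1 is (p_{k-1}, q_{k-1}) = (p_5, q_5); compute convergents through index 5.
Convergents (p_i = a_i*p_{i-1} + p_{i-2}, q_i = a_i*q_{i-1} + q_{i-2} with p_{-2}=0, p_{-1}=1, q_{-2}=1, q_{-1}=0):
  i=0: a_0=10, p_0 = 10*1 + 0 = 10, q_0 = 10*0 + 1 = 1.
  i=1: a_1=1, p_1 = 1*10 + 1 = 11, q_1 = 1*1 + 0 = 1.
  i=2: a_2=2, p_2 = 2*11 + 10 = 32, q_2 = 2*1 + 1 = 3.
  i=3: a_3=10, p_3 = 10*32 + 11 = 331, q_3 = 10*3 + 1 = 31.
  i=4: a_4=2, p_4 = 2*331 + 32 = 694, q_4 = 2*31 + 3 = 65.
  i=5: a_5=1, p_5 = 1*694 + 331 = 1025, q_5 = 1*65 + 31 = 96.
Check: 1025^2 - 114*96^2 = 1050625 - 1050624 = 1, so (x, y) = (1025, 96) solves the equation, and by the theorem it is the least positive solution.

(x, y) = (1025, 96)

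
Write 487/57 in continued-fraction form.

Run the Euclidean algorithm on 487 and 57; the successive quotients are the partial quotients a_0, a_1, ... (each step inverts the fractional part left over by the previous one):
  487 = 8*57 + 31, so a_0 = 8.
  57 = 1*31 + 26, so a_1 = 1.
  31 = 1*26 + 5, so a_2 = 1.
  26 = 5*5 + 1, so a_3 = 5.
  5 = 5*1 + 0, so a_4 = 5.
The remainder reaches 0 after 5 divisions, so the expansion has 5 partial quotients, read off in order.

[8; 1, 1, 5, 5]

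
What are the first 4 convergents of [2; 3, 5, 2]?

Using the convergent recurrence p_i = a_i*p_{i-1} + p_{i-2}, q_i = a_i*q_{i-1} + q_{i-2} with p_{-2}=0, p_{-1}=1, q_{-2}=1, q_{-1}=0:
  i=0: a_0=2, p_0 = 2*1 + 0 = 2, q_0 = 2*0 + 1 = 1.
  i=1: a_1=3, p_1 = 3*2 + 1 = 7, q_1 = 3*1 + 0 = 3.
  i=2: a_2=5, p_2 = 5*7 + 2 = 37, q_2 = 5*3 + 1 = 16.
  i=3: a_3=2, p_3 = 2*37 + 7 = 81, q_3 = 2*16 + 3 = 35.

2/1, 7/3, 37/16, 81/35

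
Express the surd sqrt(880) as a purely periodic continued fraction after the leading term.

Write x_i = (sqrt(880) + m_i)/d_i with (m_0, d_0) = (0, 1). a_0 = floor(sqrt(880)) = 29, since 29^2 = 841 <= 880 < 900 = 30^2.
Iterate m_{i+1} = d_i*a_i - m_i, d_{i+1} = (880 - m_{i+1}^2)/d_i, a_{i+1} = floor((a_0 + m_{i+1})/d_{i+1}):
  m_1 = 1*29 - 0 = 29, d_1 = (880 - 29^2)/1 = 39/1 = 39, a_1 = floor((29 + 29)/39) = 1.
  m_2 = 39*1 - 29 = 10, d_2 = (880 - 10^2)/39 = 780/39 = 20, a_2 = floor((29 + 10)/20) = 1.
  m_3 = 20*1 - 10 = 10, d_3 = (880 - 10^2)/20 = 780/20 = 39, a_3 = floor((29 + 10)/39) = 1.
  m_4 = 39*1 - 10 = 29, d_4 = (880 - 29^2)/39 = 39/39 = 1, a_4 = floor((29 + 29)/1) = 58.
  m_5 = 1*58 - 29 = 29, d_5 = (880 - 29^2)/1 = 39/1 = 39: (m_5, d_5) = (m_1, d_1) = (29, 39), so from here the quotients repeat a_1, ..., a_4; the period length is 4.
Hence the expansion of sqrt(880) is a_0 = 29 followed by the repeating block 1, 1, 1, 58 (period 4).

[29; (1, 1, 1, 58)]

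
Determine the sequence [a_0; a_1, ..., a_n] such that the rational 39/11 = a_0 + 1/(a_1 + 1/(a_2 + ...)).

Run the Euclidean algorithm on 39 and 11; the successive quotients are the partial quotients a_0, a_1, ... (each step inverts the fractional part left over by the previous one):
  39 = 3*11 + 6, so a_0 = 3.
  11 = 1*6 + 5, so a_1 = 1.
  6 = 1*5 + 1, so a_2 = 1.
  5 = 5*1 + 0, so a_3 = 5.
The remainder reaches 0 after 4 divisions, so the expansion has 4 partial quotients, read off in order.

[3; 1, 1, 5]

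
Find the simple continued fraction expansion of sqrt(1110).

[33; (3, 6, 3, 66)]

Write x_i = (sqrt(1110) + m_i)/d_i with (m_0, d_0) = (0, 1). a_0 = floor(sqrt(1110)) = 33, since 33^2 = 1089 <= 1110 < 1156 = 34^2.
Iterate m_{i+1} = d_i*a_i - m_i, d_{i+1} = (1110 - m_{i+1}^2)/d_i, a_{i+1} = floor((a_0 + m_{i+1})/d_{i+1}):
  m_1 = 1*33 - 0 = 33, d_1 = (1110 - 33^2)/1 = 21/1 = 21, a_1 = floor((33 + 33)/21) = 3.
  m_2 = 21*3 - 33 = 30, d_2 = (1110 - 30^2)/21 = 210/21 = 10, a_2 = floor((33 + 30)/10) = 6.
  m_3 = 10*6 - 30 = 30, d_3 = (1110 - 30^2)/10 = 210/10 = 21, a_3 = floor((33 + 30)/21) = 3.
  m_4 = 21*3 - 30 = 33, d_4 = (1110 - 33^2)/21 = 21/21 = 1, a_4 = floor((33 + 33)/1) = 66.
  m_5 = 1*66 - 33 = 33, d_5 = (1110 - 33^2)/1 = 21/1 = 21: (m_5, d_5) = (m_1, d_1) = (33, 21), so from here the quotients repeat a_1, ..., a_4; the period length is 4.
Hence the expansion of sqrt(1110) is a_0 = 33 followed by the repeating block 3, 6, 3, 66 (period 4).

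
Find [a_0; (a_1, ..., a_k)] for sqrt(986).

Write x_i = (sqrt(986) + m_i)/d_i with (m_0, d_0) = (0, 1). a_0 = floor(sqrt(986)) = 31, since 31^2 = 961 <= 986 < 1024 = 32^2.
Iterate m_{i+1} = d_i*a_i - m_i, d_{i+1} = (986 - m_{i+1}^2)/d_i, a_{i+1} = floor((a_0 + m_{i+1})/d_{i+1}):
  m_1 = 1*31 - 0 = 31, d_1 = (986 - 31^2)/1 = 25/1 = 25, a_1 = floor((31 + 31)/25) = 2.
  m_2 = 25*2 - 31 = 19, d_2 = (986 - 19^2)/25 = 625/25 = 25, a_2 = floor((31 + 19)/25) = 2.
  m_3 = 25*2 - 19 = 31, d_3 = (986 - 31^2)/25 = 25/25 = 1, a_3 = floor((31 + 31)/1) = 62.
  m_4 = 1*62 - 31 = 31, d_4 = (986 - 31^2)/1 = 25/1 = 25: (m_4, d_4) = (m_1, d_1) = (31, 25), so from here the quotients repeat a_1, ..., a_3; the period length is 3.
Hence the expansion of sqrt(986) is a_0 = 31 followed by the repeating block 2, 2, 62 (period 3).

[31; (2, 2, 62)]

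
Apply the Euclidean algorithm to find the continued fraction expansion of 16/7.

[2; 3, 2]

Run the Euclidean algorithm on 16 and 7; the successive quotients are the partial quotients a_0, a_1, ... (each step inverts the fractional part left over by the previous one):
  16 = 2*7 + 2, so a_0 = 2.
  7 = 3*2 + 1, so a_1 = 3.
  2 = 2*1 + 0, so a_2 = 2.
The remainder reaches 0 after 3 divisions, so the expansion has 3 partial quotients, read off in order.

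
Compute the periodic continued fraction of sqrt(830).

[28; (1, 4, 3, 1, 10, 1, 3, 4, 1, 56)]

Write x_i = (sqrt(830) + m_i)/d_i with (m_0, d_0) = (0, 1). a_0 = floor(sqrt(830)) = 28, since 28^2 = 784 <= 830 < 841 = 29^2.
Iterate m_{i+1} = d_i*a_i - m_i, d_{i+1} = (830 - m_{i+1}^2)/d_i, a_{i+1} = floor((a_0 + m_{i+1})/d_{i+1}):
  m_1 = 1*28 - 0 = 28, d_1 = (830 - 28^2)/1 = 46/1 = 46, a_1 = floor((28 + 28)/46) = 1.
  m_2 = 46*1 - 28 = 18, d_2 = (830 - 18^2)/46 = 506/46 = 11, a_2 = floor((28 + 18)/11) = 4.
  m_3 = 11*4 - 18 = 26, d_3 = (830 - 26^2)/11 = 154/11 = 14, a_3 = floor((28 + 26)/14) = 3.
  m_4 = 14*3 - 26 = 16, d_4 = (830 - 16^2)/14 = 574/14 = 41, a_4 = floor((28 + 16)/41) = 1.
  m_5 = 41*1 - 16 = 25, d_5 = (830 - 25^2)/41 = 205/41 = 5, a_5 = floor((28 + 25)/5) = 10.
  m_6 = 5*10 - 25 = 25, d_6 = (830 - 25^2)/5 = 205/5 = 41, a_6 = floor((28 + 25)/41) = 1.
  m_7 = 41*1 - 25 = 16, d_7 = (830 - 16^2)/41 = 574/41 = 14, a_7 = floor((28 + 16)/14) = 3.
  m_8 = 14*3 - 16 = 26, d_8 = (830 - 26^2)/14 = 154/14 = 11, a_8 = floor((28 + 26)/11) = 4.
  m_9 = 11*4 - 26 = 18, d_9 = (830 - 18^2)/11 = 506/11 = 46, a_9 = floor((28 + 18)/46) = 1.
  m_10 = 46*1 - 18 = 28, d_10 = (830 - 28^2)/46 = 46/46 = 1, a_10 = floor((28 + 28)/1) = 56.
  m_11 = 1*56 - 28 = 28, d_11 = (830 - 28^2)/1 = 46/1 = 46: (m_11, d_11) = (m_1, d_1) = (28, 46), so from here the quotients repeat a_1, ..., a_10; the period length is 10.
Hence the expansion of sqrt(830) is a_0 = 28 followed by the repeating block 1, 4, 3, 1, 10, 1, 3, 4, 1, 56 (period 10).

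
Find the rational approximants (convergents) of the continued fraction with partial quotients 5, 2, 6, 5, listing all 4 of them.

5/1, 11/2, 71/13, 366/67

Using the convergent recurrence p_i = a_i*p_{i-1} + p_{i-2}, q_i = a_i*q_{i-1} + q_{i-2} with p_{-2}=0, p_{-1}=1, q_{-2}=1, q_{-1}=0:
  i=0: a_0=5, p_0 = 5*1 + 0 = 5, q_0 = 5*0 + 1 = 1.
  i=1: a_1=2, p_1 = 2*5 + 1 = 11, q_1 = 2*1 + 0 = 2.
  i=2: a_2=6, p_2 = 6*11 + 5 = 71, q_2 = 6*2 + 1 = 13.
  i=3: a_3=5, p_3 = 5*71 + 11 = 366, q_3 = 5*13 + 2 = 67.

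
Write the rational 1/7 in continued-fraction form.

[0; 7]

Run the Euclidean algorithm on 1 and 7; the successive quotients are the partial quotients a_0, a_1, ... (each step inverts the fractional part left over by the previous one):
  1 = 0*7 + 1, so a_0 = 0.
  7 = 7*1 + 0, so a_1 = 7.
The remainder reaches 0 after 2 divisions, so the expansion has 2 partial quotients, read off in order.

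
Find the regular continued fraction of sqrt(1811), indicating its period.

[42; (1, 1, 3, 1, 41, 1, 3, 1, 1, 84)]

Write x_i = (sqrt(1811) + m_i)/d_i with (m_0, d_0) = (0, 1). a_0 = floor(sqrt(1811)) = 42, since 42^2 = 1764 <= 1811 < 1849 = 43^2.
Iterate m_{i+1} = d_i*a_i - m_i, d_{i+1} = (1811 - m_{i+1}^2)/d_i, a_{i+1} = floor((a_0 + m_{i+1})/d_{i+1}):
  m_1 = 1*42 - 0 = 42, d_1 = (1811 - 42^2)/1 = 47/1 = 47, a_1 = floor((42 + 42)/47) = 1.
  m_2 = 47*1 - 42 = 5, d_2 = (1811 - 5^2)/47 = 1786/47 = 38, a_2 = floor((42 + 5)/38) = 1.
  m_3 = 38*1 - 5 = 33, d_3 = (1811 - 33^2)/38 = 722/38 = 19, a_3 = floor((42 + 33)/19) = 3.
  m_4 = 19*3 - 33 = 24, d_4 = (1811 - 24^2)/19 = 1235/19 = 65, a_4 = floor((42 + 24)/65) = 1.
  m_5 = 65*1 - 24 = 41, d_5 = (1811 - 41^2)/65 = 130/65 = 2, a_5 = floor((42 + 41)/2) = 41.
  m_6 = 2*41 - 41 = 41, d_6 = (1811 - 41^2)/2 = 130/2 = 65, a_6 = floor((42 + 41)/65) = 1.
  m_7 = 65*1 - 41 = 24, d_7 = (1811 - 24^2)/65 = 1235/65 = 19, a_7 = floor((42 + 24)/19) = 3.
  m_8 = 19*3 - 24 = 33, d_8 = (1811 - 33^2)/19 = 722/19 = 38, a_8 = floor((42 + 33)/38) = 1.
  m_9 = 38*1 - 33 = 5, d_9 = (1811 - 5^2)/38 = 1786/38 = 47, a_9 = floor((42 + 5)/47) = 1.
  m_10 = 47*1 - 5 = 42, d_10 = (1811 - 42^2)/47 = 47/47 = 1, a_10 = floor((42 + 42)/1) = 84.
  m_11 = 1*84 - 42 = 42, d_11 = (1811 - 42^2)/1 = 47/1 = 47: (m_11, d_11) = (m_1, d_1) = (42, 47), so from here the quotients repeat a_1, ..., a_10; the period length is 10.
Hence the expansion of sqrt(1811) is a_0 = 42 followed by the repeating block 1, 1, 3, 1, 41, 1, 3, 1, 1, 84 (period 10).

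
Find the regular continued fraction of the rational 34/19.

[1; 1, 3, 1, 3]

Run the Euclidean algorithm on 34 and 19; the successive quotients are the partial quotients a_0, a_1, ... (each step inverts the fractional part left over by the previous one):
  34 = 1*19 + 15, so a_0 = 1.
  19 = 1*15 + 4, so a_1 = 1.
  15 = 3*4 + 3, so a_2 = 3.
  4 = 1*3 + 1, so a_3 = 1.
  3 = 3*1 + 0, so a_4 = 3.
The remainder reaches 0 after 5 divisions, so the expansion has 5 partial quotients, read off in order.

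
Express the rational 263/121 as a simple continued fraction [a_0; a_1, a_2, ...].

Run the Euclidean algorithm on 263 and 121; the successive quotients are the partial quotients a_0, a_1, ... (each step inverts the fractional part left over by the previous one):
  263 = 2*121 + 21, so a_0 = 2.
  121 = 5*21 + 16, so a_1 = 5.
  21 = 1*16 + 5, so a_2 = 1.
  16 = 3*5 + 1, so a_3 = 3.
  5 = 5*1 + 0, so a_4 = 5.
The remainder reaches 0 after 5 divisions, so the expansion has 5 partial quotients, read off in order.

[2; 5, 1, 3, 5]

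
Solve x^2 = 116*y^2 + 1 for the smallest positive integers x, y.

(x, y) = (9801, 910)

First expand sqrt(116) as a continued fraction. With x_i = (sqrt(116) + m_i)/d_i and (m_0, d_0) = (0, 1): a_0 = floor(sqrt(116)) = 10, since 10^2 = 100 <= 116 < 121 = 11^2.
Iterate m_{i+1} = d_i*a_i - m_i, d_{i+1} = (116 - m_{i+1}^2)/d_i, a_{i+1} = floor((a_0 + m_{i+1})/d_{i+1}):
  m_1 = 1*10 - 0 = 10, d_1 = (116 - 10^2)/1 = 16/1 = 16, a_1 = floor((10 + 10)/16) = 1.
  m_2 = 16*1 - 10 = 6, d_2 = (116 - 6^2)/16 = 80/16 = 5, a_2 = floor((10 + 6)/5) = 3.
  m_3 = 5*3 - 6 = 9, d_3 = (116 - 9^2)/5 = 35/5 = 7, a_3 = floor((10 + 9)/7) = 2.
  m_4 = 7*2 - 9 = 5, d_4 = (116 - 5^2)/7 = 91/7 = 13, a_4 = floor((10 + 5)/13) = 1.
  m_5 = 13*1 - 5 = 8, d_5 = (116 - 8^2)/13 = 52/13 = 4, a_5 = floor((10 + 8)/4) = 4.
  m_6 = 4*4 - 8 = 8, d_6 = (116 - 8^2)/4 = 52/4 = 13, a_6 = floor((10 + 8)/13) = 1.
  m_7 = 13*1 - 8 = 5, d_7 = (116 - 5^2)/13 = 91/13 = 7, a_7 = floor((10 + 5)/7) = 2.
  m_8 = 7*2 - 5 = 9, d_8 = (116 - 9^2)/7 = 35/7 = 5, a_8 = floor((10 + 9)/5) = 3.
  m_9 = 5*3 - 9 = 6, d_9 = (116 - 6^2)/5 = 80/5 = 16, a_9 = floor((10 + 6)/16) = 1.
  m_10 = 16*1 - 6 = 10, d_10 = (116 - 10^2)/16 = 16/16 = 1, a_10 = floor((10 + 10)/1) = 20.
  m_11 = 1*20 - 10 = 10, d_11 = (116 - 10^2)/1 = 16/1 = 16: (m_11, d_11) = (m_1, d_1) = (10, 16), so from here the quotients repeat a_1, ..., a_10; the period length is 10.
So sqrt(116) = [10; (1, 3, 2, 1, 4, 1, 2, 3, 1, 20)] with period length k = 10.
k is even, so the fundamental solution of x^2 - 116y^2 = 1 is (p_{k-1}, q_{k-1}) = (p_9, q_9); compute convergents through index 9.
Convergents (p_i = a_i*p_{i-1} + p_{i-2}, q_i = a_i*q_{i-1} + q_{i-2} with p_{-2}=0, p_{-1}=1, q_{-2}=1, q_{-1}=0):
  i=0: a_0=10, p_0 = 10*1 + 0 = 10, q_0 = 10*0 + 1 = 1.
  i=1: a_1=1, p_1 = 1*10 + 1 = 11, q_1 = 1*1 + 0 = 1.
  i=2: a_2=3, p_2 = 3*11 + 10 = 43, q_2 = 3*1 + 1 = 4.
  i=3: a_3=2, p_3 = 2*43 + 11 = 97, q_3 = 2*4 + 1 = 9.
  i=4: a_4=1, p_4 = 1*97 + 43 = 140, q_4 = 1*9 + 4 = 13.
  i=5: a_5=4, p_5 = 4*140 + 97 = 657, q_5 = 4*13 + 9 = 61.
  i=6: a_6=1, p_6 = 1*657 + 140 = 797, q_6 = 1*61 + 13 = 74.
  i=7: a_7=2, p_7 = 2*797 + 657 = 2251, q_7 = 2*74 + 61 = 209.
  i=8: a_8=3, p_8 = 3*2251 + 797 = 7550, q_8 = 3*209 + 74 = 701.
  i=9: a_9=1, p_9 = 1*7550 + 2251 = 9801, q_9 = 1*701 + 209 = 910.
Check: 9801^2 - 116*910^2 = 96059601 - 96059600 = 1, so (x, y) = (9801, 910) solves the equation, and by the theorem it is the least positive solution.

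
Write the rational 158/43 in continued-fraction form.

[3; 1, 2, 14]

Run the Euclidean algorithm on 158 and 43; the successive quotients are the partial quotients a_0, a_1, ... (each step inverts the fractional part left over by the previous one):
  158 = 3*43 + 29, so a_0 = 3.
  43 = 1*29 + 14, so a_1 = 1.
  29 = 2*14 + 1, so a_2 = 2.
  14 = 14*1 + 0, so a_3 = 14.
The remainder reaches 0 after 4 divisions, so the expansion has 4 partial quotients, read off in order.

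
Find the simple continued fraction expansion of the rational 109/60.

Run the Euclidean algorithm on 109 and 60; the successive quotients are the partial quotients a_0, a_1, ... (each step inverts the fractional part left over by the previous one):
  109 = 1*60 + 49, so a_0 = 1.
  60 = 1*49 + 11, so a_1 = 1.
  49 = 4*11 + 5, so a_2 = 4.
  11 = 2*5 + 1, so a_3 = 2.
  5 = 5*1 + 0, so a_4 = 5.
The remainder reaches 0 after 5 divisions, so the expansion has 5 partial quotients, read off in order.

[1; 1, 4, 2, 5]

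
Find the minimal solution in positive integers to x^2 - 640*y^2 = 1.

(x, y) = (1039681, 41097)

First expand sqrt(640) as a continued fraction. With x_i = (sqrt(640) + m_i)/d_i and (m_0, d_0) = (0, 1): a_0 = floor(sqrt(640)) = 25, since 25^2 = 625 <= 640 < 676 = 26^2.
Iterate m_{i+1} = d_i*a_i - m_i, d_{i+1} = (640 - m_{i+1}^2)/d_i, a_{i+1} = floor((a_0 + m_{i+1})/d_{i+1}):
  m_1 = 1*25 - 0 = 25, d_1 = (640 - 25^2)/1 = 15/1 = 15, a_1 = floor((25 + 25)/15) = 3.
  m_2 = 15*3 - 25 = 20, d_2 = (640 - 20^2)/15 = 240/15 = 16, a_2 = floor((25 + 20)/16) = 2.
  m_3 = 16*2 - 20 = 12, d_3 = (640 - 12^2)/16 = 496/16 = 31, a_3 = floor((25 + 12)/31) = 1.
  m_4 = 31*1 - 12 = 19, d_4 = (640 - 19^2)/31 = 279/31 = 9, a_4 = floor((25 + 19)/9) = 4.
  m_5 = 9*4 - 19 = 17, d_5 = (640 - 17^2)/9 = 351/9 = 39, a_5 = floor((25 + 17)/39) = 1.
  m_6 = 39*1 - 17 = 22, d_6 = (640 - 22^2)/39 = 156/39 = 4, a_6 = floor((25 + 22)/4) = 11.
  m_7 = 4*11 - 22 = 22, d_7 = (640 - 22^2)/4 = 156/4 = 39, a_7 = floor((25 + 22)/39) = 1.
  m_8 = 39*1 - 22 = 17, d_8 = (640 - 17^2)/39 = 351/39 = 9, a_8 = floor((25 + 17)/9) = 4.
  m_9 = 9*4 - 17 = 19, d_9 = (640 - 19^2)/9 = 279/9 = 31, a_9 = floor((25 + 19)/31) = 1.
  m_10 = 31*1 - 19 = 12, d_10 = (640 - 12^2)/31 = 496/31 = 16, a_10 = floor((25 + 12)/16) = 2.
  m_11 = 16*2 - 12 = 20, d_11 = (640 - 20^2)/16 = 240/16 = 15, a_11 = floor((25 + 20)/15) = 3.
  m_12 = 15*3 - 20 = 25, d_12 = (640 - 25^2)/15 = 15/15 = 1, a_12 = floor((25 + 25)/1) = 50.
  m_13 = 1*50 - 25 = 25, d_13 = (640 - 25^2)/1 = 15/1 = 15: (m_13, d_13) = (m_1, d_1) = (25, 15), so from here the quotients repeat a_1, ..., a_12; the period length is 12.
So sqrt(640) = [25; (3, 2, 1, 4, 1, 11, 1, 4, 1, 2, 3, 50)] with period length k = 12.
k is even, so the fundamental solution of x^2 - 640y^2 = 1 is (p_{k-1}, q_{k-1}) = (p_11, q_11); compute convergents through index 11.
Convergents (p_i = a_i*p_{i-1} + p_{i-2}, q_i = a_i*q_{i-1} + q_{i-2} with p_{-2}=0, p_{-1}=1, q_{-2}=1, q_{-1}=0):
  i=0: a_0=25, p_0 = 25*1 + 0 = 25, q_0 = 25*0 + 1 = 1.
  i=1: a_1=3, p_1 = 3*25 + 1 = 76, q_1 = 3*1 + 0 = 3.
  i=2: a_2=2, p_2 = 2*76 + 25 = 177, q_2 = 2*3 + 1 = 7.
  i=3: a_3=1, p_3 = 1*177 + 76 = 253, q_3 = 1*7 + 3 = 10.
  i=4: a_4=4, p_4 = 4*253 + 177 = 1189, q_4 = 4*10 + 7 = 47.
  i=5: a_5=1, p_5 = 1*1189 + 253 = 1442, q_5 = 1*47 + 10 = 57.
  i=6: a_6=11, p_6 = 11*1442 + 1189 = 17051, q_6 = 11*57 + 47 = 674.
  i=7: a_7=1, p_7 = 1*17051 + 1442 = 18493, q_7 = 1*674 + 57 = 731.
  i=8: a_8=4, p_8 = 4*18493 + 17051 = 91023, q_8 = 4*731 + 674 = 3598.
  i=9: a_9=1, p_9 = 1*91023 + 18493 = 109516, q_9 = 1*3598 + 731 = 4329.
  i=10: a_10=2, p_10 = 2*109516 + 91023 = 310055, q_10 = 2*4329 + 3598 = 12256.
  i=11: a_11=3, p_11 = 3*310055 + 109516 = 1039681, q_11 = 3*12256 + 4329 = 41097.
Check: 1039681^2 - 640*41097^2 = 1080936581761 - 1080936581760 = 1, so (x, y) = (1039681, 41097) solves the equation, and by the theorem it is the least positive solution.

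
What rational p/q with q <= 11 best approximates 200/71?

31/11

Expand x = 200/71 as a continued fraction with the Euclidean algorithm:
  200 = 2*71 + 58, so a_0 = 2.
  71 = 1*58 + 13, so a_1 = 1.
  58 = 4*13 + 6, so a_2 = 4.
  13 = 2*6 + 1, so a_3 = 2.
  6 = 6*1 + 0, so a_4 = 6.
so x = [2; 1, 4, 2, 6].
Convergents (p_i = a_i*p_{i-1} + p_{i-2}, q_i = a_i*q_{i-1} + q_{i-2} with p_{-2}=0, p_{-1}=1, q_{-2}=1, q_{-1}=0), until the denominator exceeds 11:
  i=0: a_0=2, p_0 = 2*1 + 0 = 2, q_0 = 2*0 + 1 = 1.
  i=1: a_1=1, p_1 = 1*2 + 1 = 3, q_1 = 1*1 + 0 = 1.
  i=2: a_2=4, p_2 = 4*3 + 2 = 14, q_2 = 4*1 + 1 = 5.
  i=3: a_3=2, p_3 = 2*14 + 3 = 31, q_3 = 2*5 + 1 = 11.
  i=4: a_4=6, p_4 = 6*31 + 14 = 200, q_4 = 6*11 + 5 = 71.
q_4 = 71 > 11, so the last convergent with denominator <= 11 is p_3/q_3 = 31/11.
The closest fraction with denominator <= 11 is either p_3/q_3 or the intermediate fraction (k*p_3 + p_2)/(k*q_3 + q_2) with the largest k >= 1 whose denominator stays <= 11; these approach x as k grows, and every other convergent or intermediate fraction in range is farther away.
Largest k: floor((11 - q_2)/q_3) = floor((11 - 5)/11) = 0.
Since k = 0, no intermediate fraction beyond p_3/q_3 has denominator <= 11, so the convergent 31/11 is the closest (its error is |200*11 - 31*71|/(71*11) = 1/781).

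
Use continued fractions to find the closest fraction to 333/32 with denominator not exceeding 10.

Expand x = 333/32 as a continued fraction with the Euclidean algorithm:
  333 = 10*32 + 13, so a_0 = 10.
  32 = 2*13 + 6, so a_1 = 2.
  13 = 2*6 + 1, so a_2 = 2.
  6 = 6*1 + 0, so a_3 = 6.
so x = [10; 2, 2, 6].
Convergents (p_i = a_i*p_{i-1} + p_{i-2}, q_i = a_i*q_{i-1} + q_{i-2} with p_{-2}=0, p_{-1}=1, q_{-2}=1, q_{-1}=0), until the denominator exceeds 10:
  i=0: a_0=10, p_0 = 10*1 + 0 = 10, q_0 = 10*0 + 1 = 1.
  i=1: a_1=2, p_1 = 2*10 + 1 = 21, q_1 = 2*1 + 0 = 2.
  i=2: a_2=2, p_2 = 2*21 + 10 = 52, q_2 = 2*2 + 1 = 5.
  i=3: a_3=6, p_3 = 6*52 + 21 = 333, q_3 = 6*5 + 2 = 32.
q_3 = 32 > 10, so the last convergent with denominator <= 10 is p_2/q_2 = 52/5.
The closest fraction with denominator <= 10 is either p_2/q_2 or the intermediate fraction (k*p_2 + p_1)/(k*q_2 + q_1) with the largest k >= 1 whose denominator stays <= 10; these approach x as k grows, and every other convergent or intermediate fraction in range is farther away.
Largest k: floor((10 - q_1)/q_2) = floor((10 - 2)/5) = 1.
That gives (1*52 + 21)/(1*5 + 2) = 73/7.
Compare the errors: |x - 52/5| = |333*5 - 52*32|/(32*5) = 1/160, and |x - 73/7| = |333*7 - 73*32|/(32*7) = 5/224.
Cross-multiplying, 1*224 = 224 < 800 = 5*160, so 1/160 is smaller: the convergent 52/5 is closer to x than 73/7.

52/5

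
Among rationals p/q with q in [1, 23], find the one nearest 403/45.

206/23

Expand x = 403/45 as a continued fraction with the Euclidean algorithm:
  403 = 8*45 + 43, so a_0 = 8.
  45 = 1*43 + 2, so a_1 = 1.
  43 = 21*2 + 1, so a_2 = 21.
  2 = 2*1 + 0, so a_3 = 2.
so x = [8; 1, 21, 2].
Convergents (p_i = a_i*p_{i-1} + p_{i-2}, q_i = a_i*q_{i-1} + q_{i-2} with p_{-2}=0, p_{-1}=1, q_{-2}=1, q_{-1}=0), until the denominator exceeds 23:
  i=0: a_0=8, p_0 = 8*1 + 0 = 8, q_0 = 8*0 + 1 = 1.
  i=1: a_1=1, p_1 = 1*8 + 1 = 9, q_1 = 1*1 + 0 = 1.
  i=2: a_2=21, p_2 = 21*9 + 8 = 197, q_2 = 21*1 + 1 = 22.
  i=3: a_3=2, p_3 = 2*197 + 9 = 403, q_3 = 2*22 + 1 = 45.
q_3 = 45 > 23, so the last convergent with denominator <= 23 is p_2/q_2 = 197/22.
The closest fraction with denominator <= 23 is either p_2/q_2 or the intermediate fraction (k*p_2 + p_1)/(k*q_2 + q_1) with the largest k >= 1 whose denominator stays <= 23; these approach x as k grows, and every other convergent or intermediate fraction in range is farther away.
Largest k: floor((23 - q_1)/q_2) = floor((23 - 1)/22) = 1.
That gives (1*197 + 9)/(1*22 + 1) = 206/23.
Compare the errors: |x - 197/22| = |403*22 - 197*45|/(45*22) = 1/990, and |x - 206/23| = |403*23 - 206*45|/(45*23) = 1/1035.
Cross-multiplying, 1*990 = 990 < 1035 = 1*1035, so 1/1035 is smaller: the intermediate fraction 206/23 is closer to x than 197/22.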